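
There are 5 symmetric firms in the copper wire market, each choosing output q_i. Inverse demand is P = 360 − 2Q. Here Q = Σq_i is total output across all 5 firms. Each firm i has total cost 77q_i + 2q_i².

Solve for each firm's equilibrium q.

17.6875

A representative firm's profit is π_i = q_i(360 − 2Q) − 77q_i − 2q_i², with Q = q_i + Σ_{j≠i} q_j.
First-order condition: 283 − 8q_i − 2Σ_{j≠i} q_j = 0.
In a symmetric equilibrium every firm chooses the same q, so Σ_{j≠i} q_j = 4q. The condition becomes 283 − 16q = 0, giving q = 283/16 = 17.6875.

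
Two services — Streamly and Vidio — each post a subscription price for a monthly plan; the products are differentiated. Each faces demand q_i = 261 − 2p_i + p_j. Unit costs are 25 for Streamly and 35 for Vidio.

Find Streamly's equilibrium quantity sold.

160

Streamly's profit: π = (p_{Streamly} − 25)(261 − 2p_{Streamly} + p_{Vidio}).
∂π/∂p_{Streamly} = 311 − 4p_{Streamly} + p_{Vidio} = 0 ⇒ p_{Streamly} = 77.75 + 0.25p_{Vidio}.
Similarly p_{Vidio} = 82.75 + 0.25p_{Streamly}.
Solving the two reaction functions simultaneously: (1 − (0.25)(0.25))p_{Streamly} = 77.75 + 0.25·82.75, so 0.9375p_{Streamly} = 98.4375 and p_{Streamly} = 105.
Then p_{Vidio} = 82.75 + 0.25·105 = 109.
q_{Streamly} = 261 − 2·105 + 109 = 160.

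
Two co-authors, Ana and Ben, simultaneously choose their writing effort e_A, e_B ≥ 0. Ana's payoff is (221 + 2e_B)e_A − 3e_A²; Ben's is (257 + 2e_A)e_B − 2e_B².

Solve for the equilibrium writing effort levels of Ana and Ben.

Expanding Ana's payoff: 221e_A + 2e_Be_A − 3e_A².
∂π/∂e_A = 221 + 2e_B − 6e_A = 0, so e_A = 221/6 + (1/3)e_B.
Likewise for Ben: e_B = 64.25 + 0.5e_A.
Plugging e_B into Ana's best response: e_A = 221/6 + (1/3)(64.25 + 0.5e_A) ⇒ (5/6)e_A = 58.25, so e_A = 69.9.
Then e_B = 64.25 + 0.5·69.9 = 99.2.

69.9, 99.2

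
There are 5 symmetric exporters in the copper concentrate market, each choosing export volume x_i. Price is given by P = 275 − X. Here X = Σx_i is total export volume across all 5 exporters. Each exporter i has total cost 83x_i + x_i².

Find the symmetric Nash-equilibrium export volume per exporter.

24

A representative exporter's profit is π_i = x_i(275 − X) − 83x_i − x_i², with X = x_i + Σ_{j≠i} x_j.
First-order condition: 192 − 4x_i − Σ_{j≠i} x_j = 0.
Imposing symmetry (x_j = x for all j) turns Σ_{j≠i} x_j into 4x, so 192 = 8x and x = 24.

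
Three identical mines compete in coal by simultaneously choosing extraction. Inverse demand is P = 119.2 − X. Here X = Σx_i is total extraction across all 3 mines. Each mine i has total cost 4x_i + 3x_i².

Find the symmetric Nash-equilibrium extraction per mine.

A representative mine's profit is π_i = x_i(119.2 − X) − 4x_i − 3x_i², with X = x_i + Σ_{j≠i} x_j.
First-order condition: 115.2 − 8x_i − Σ_{j≠i} x_j = 0.
In a symmetric equilibrium every mine chooses the same x, so Σ_{j≠i} x_j = 2x. The condition becomes 115.2 − 10x = 0, giving x = 115.2/10 = 11.52.

11.52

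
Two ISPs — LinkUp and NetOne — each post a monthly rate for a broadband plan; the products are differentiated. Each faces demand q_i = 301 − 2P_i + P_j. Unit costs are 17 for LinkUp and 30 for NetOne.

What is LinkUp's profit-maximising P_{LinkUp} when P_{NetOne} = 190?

LinkUp's profit: π = (P_{LinkUp} − 17)(301 − 2P_{LinkUp} + P_{NetOne}).
∂π/∂P_{LinkUp} = 335 − 4P_{LinkUp} + P_{NetOne} = 0 ⇒ P_{LinkUp} = 83.75 + 0.25P_{NetOne}.
At P_{NetOne} = 190: P_{LinkUp} = 83.75 + 0.25·190 = 131.25.

131.25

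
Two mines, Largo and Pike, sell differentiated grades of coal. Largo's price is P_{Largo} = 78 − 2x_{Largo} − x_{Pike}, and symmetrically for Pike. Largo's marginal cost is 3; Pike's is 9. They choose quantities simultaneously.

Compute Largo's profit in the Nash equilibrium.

Mine Largo's profit: π = x_{Largo}(78 − 2x_{Largo} − x_{Pike}) − 3x_{Largo}.
∂π/∂x_{Largo} = 75 − 4x_{Largo} − x_{Pike} = 0 ⇒ x_{Largo} = 18.75 − 0.25x_{Pike}.
Similarly x_{Pike} = 17.25 − 0.25x_{Largo}.
Plugging x_{Pike} into Largo's best response: x_{Largo} = 18.75 − 0.25(17.25 − 0.25x_{Largo}) ⇒ 0.9375x_{Largo} = 14.4375, so x_{Largo} = 15.4.
Then x_{Pike} = 17.25 − 0.25·15.4 = 13.4.
P_{Largo} = 78 − 2·15.4 − 13.4 = 33.8.
Profit = (33.8 − 3)·15.4 = 474.32.

474.32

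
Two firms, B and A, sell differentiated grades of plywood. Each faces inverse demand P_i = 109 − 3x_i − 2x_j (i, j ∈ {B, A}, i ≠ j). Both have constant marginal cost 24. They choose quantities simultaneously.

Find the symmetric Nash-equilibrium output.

Firm B's profit: π = x_B(109 − 3x_B − 2x_A) − 24x_B.
∂π/∂x_B = 85 − 6x_B − 2x_A = 0 ⇒ x_B = 85/6 − (1/3)x_A.
By symmetry x_A = x_B; substituting into the reaction function, (4/3)x_B = 85/6 and x_B = 10.625.

10.625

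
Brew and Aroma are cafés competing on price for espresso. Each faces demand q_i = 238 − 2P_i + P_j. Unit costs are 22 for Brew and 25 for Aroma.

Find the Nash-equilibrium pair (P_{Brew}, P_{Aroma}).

Brew's profit: π = (P_{Brew} − 22)(238 − 2P_{Brew} + P_{Aroma}).
∂π/∂P_{Brew} = 282 − 4P_{Brew} + P_{Aroma} = 0 ⇒ P_{Brew} = 70.5 + 0.25P_{Aroma}.
Similarly P_{Aroma} = 72 + 0.25P_{Brew}.
Plugging P_{Aroma} into Brew's best response: P_{Brew} = 70.5 + 0.25(72 + 0.25P_{Brew}) ⇒ 0.9375P_{Brew} = 88.5, so P_{Brew} = 94.4.
Then P_{Aroma} = 72 + 0.25·94.4 = 95.6.

94.4, 95.6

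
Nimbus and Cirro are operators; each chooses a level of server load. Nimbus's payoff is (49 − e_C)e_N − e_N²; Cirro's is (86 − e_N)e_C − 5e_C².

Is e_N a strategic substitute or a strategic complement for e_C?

Expanding Nimbus's payoff: 49e_N − e_Ce_N − e_N².
∂π/∂e_N = 49 − e_C − 2e_N = 0, so e_N = 24.5 − 0.5e_C.
The best-response slope de_N/de_C = −0.5 < 0: the reaction function is downward-sloping, so the choices are strategic substitutes.

strategic substitutes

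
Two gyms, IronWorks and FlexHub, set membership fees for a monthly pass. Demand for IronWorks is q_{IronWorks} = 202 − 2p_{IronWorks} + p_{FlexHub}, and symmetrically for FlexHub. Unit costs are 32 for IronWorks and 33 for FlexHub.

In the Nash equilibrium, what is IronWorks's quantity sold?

113.6

IronWorks's profit: π = (p_{IronWorks} − 32)(202 − 2p_{IronWorks} + p_{FlexHub}).
∂π/∂p_{IronWorks} = 266 − 4p_{IronWorks} + p_{FlexHub} = 0 ⇒ p_{IronWorks} = 66.5 + 0.25p_{FlexHub}.
Similarly p_{FlexHub} = 67 + 0.25p_{IronWorks}.
Substituting the second reaction function into the first: p_{IronWorks} = 66.5 + 0.25(67 + 0.25p_{IronWorks}), which gives 0.9375p_{IronWorks} = 83.25 ⇒ p_{IronWorks} = 88.8.
Then p_{FlexHub} = 67 + 0.25·88.8 = 89.2.
q_{IronWorks} = 202 − 2·88.8 + 89.2 = 113.6.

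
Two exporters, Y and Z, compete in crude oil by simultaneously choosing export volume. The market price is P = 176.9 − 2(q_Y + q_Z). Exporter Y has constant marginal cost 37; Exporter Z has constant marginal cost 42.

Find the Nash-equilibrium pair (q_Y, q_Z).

24.15, 21.65

Exporter Y's profit: π = q_Y(176.9 − 2(q_Y + q_Z)) − 37q_Y.
∂π/∂q_Y = 139.9 − 4q_Y − 2q_Z = 0, so q_Y = 34.975 − 0.5q_Z.
By the same steps for Z: q_Z = 33.725 − 0.5q_Y.
Plugging q_Z into Y's best response: q_Y = 34.975 − 0.5(33.725 − 0.5q_Y) ⇒ 0.75q_Y = 18.1125, so q_Y = 24.15.
Then q_Z = 33.725 − 0.5·24.15 = 21.65.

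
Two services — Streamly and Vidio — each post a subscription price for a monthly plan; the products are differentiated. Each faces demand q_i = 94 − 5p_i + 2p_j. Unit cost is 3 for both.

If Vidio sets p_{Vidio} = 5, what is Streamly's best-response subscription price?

Streamly's profit: π = (p_{Streamly} − 3)(94 − 5p_{Streamly} + 2p_{Vidio}).
∂π/∂p_{Streamly} = 109 − 10p_{Streamly} + 2p_{Vidio} = 0 ⇒ p_{Streamly} = 10.9 + 0.2p_{Vidio}.
At p_{Vidio} = 5: p_{Streamly} = 10.9 + 0.2·5 = 11.9.

11.9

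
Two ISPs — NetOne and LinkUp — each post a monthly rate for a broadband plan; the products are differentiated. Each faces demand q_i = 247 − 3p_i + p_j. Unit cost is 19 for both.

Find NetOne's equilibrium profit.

5241.72

NetOne's profit: π = (p_{NetOne} − 19)(247 − 3p_{NetOne} + p_{LinkUp}).
∂π/∂p_{NetOne} = 304 − 6p_{NetOne} + p_{LinkUp} = 0 ⇒ p_{NetOne} = 152/3 + (1/6)p_{LinkUp}.
By symmetry p_{LinkUp} = p_{NetOne}; substituting into the reaction function, (5/6)p_{NetOne} = 152/3 and p_{NetOne} = 60.8.
q_{NetOne} = 247 − 3·60.8 + 60.8 = 125.4.
Profit = (60.8 − 19)·125.4 = 5241.72.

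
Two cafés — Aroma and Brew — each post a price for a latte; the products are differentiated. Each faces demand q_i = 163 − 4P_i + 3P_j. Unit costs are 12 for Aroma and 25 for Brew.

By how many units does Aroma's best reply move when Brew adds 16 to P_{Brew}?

6

Aroma's profit: π = (P_{Aroma} − 12)(163 − 4P_{Aroma} + 3P_{Brew}).
∂π/∂P_{Aroma} = 211 − 8P_{Aroma} + 3P_{Brew} = 0 ⇒ P_{Aroma} = 26.375 + 0.375P_{Brew}.
The reaction-function slope is 0.375, so a 16-unit rise in P_{Brew} moves P_{Aroma} by 0.375 × 16 = 6. Aroma's best response rises — the actions are strategic complements.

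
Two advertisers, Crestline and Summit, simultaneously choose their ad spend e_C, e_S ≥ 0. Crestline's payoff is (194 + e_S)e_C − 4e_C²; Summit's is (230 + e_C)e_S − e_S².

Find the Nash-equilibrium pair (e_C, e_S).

Expanding Crestline's payoff: 194e_C + e_Se_C − 4e_C².
∂π/∂e_C = 194 + e_S − 8e_C = 0, so e_C = 24.25 + 0.125e_S.
Likewise for Summit: e_S = 115 + 0.5e_C.
Plugging e_S into Crestline's best response: e_C = 24.25 + 0.125(115 + 0.5e_C) ⇒ 0.9375e_C = 38.625, so e_C = 41.2.
Then e_S = 115 + 0.5·41.2 = 135.6.

41.2, 135.6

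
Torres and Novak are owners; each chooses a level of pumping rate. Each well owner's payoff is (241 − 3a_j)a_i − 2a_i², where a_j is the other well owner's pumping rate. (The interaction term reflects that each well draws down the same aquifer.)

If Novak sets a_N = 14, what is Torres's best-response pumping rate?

Torres's payoff is (241 − 3a_N)a_T − 2a_T².
∂π/∂a_T = 241 − 3a_N − 4a_T = 0, so a_T = 60.25 − 0.75a_N.
At a_N = 14: a_T = 60.25 − 0.75·14 = 49.75.

49.75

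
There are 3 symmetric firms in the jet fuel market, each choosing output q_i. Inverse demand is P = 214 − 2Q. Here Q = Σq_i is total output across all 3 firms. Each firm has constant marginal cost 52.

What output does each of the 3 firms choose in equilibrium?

20.25

A representative firm's profit is π_i = q_i(214 − 2Q) − 52q_i, with Q = q_i + Σ_{j≠i} q_j.
First-order condition: 162 − 4q_i − 2Σ_{j≠i} q_j = 0.
Imposing symmetry (q_j = q for all j) turns Σ_{j≠i} q_j into 2q, so 162 = 8q and q = 20.25.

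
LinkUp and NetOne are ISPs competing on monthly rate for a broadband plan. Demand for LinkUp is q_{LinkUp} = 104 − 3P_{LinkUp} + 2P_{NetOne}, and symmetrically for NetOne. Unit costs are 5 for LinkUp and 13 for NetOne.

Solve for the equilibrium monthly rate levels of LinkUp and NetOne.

31.25, 34.25

LinkUp's profit: π = (P_{LinkUp} − 5)(104 − 3P_{LinkUp} + 2P_{NetOne}).
∂π/∂P_{LinkUp} = 119 − 6P_{LinkUp} + 2P_{NetOne} = 0 ⇒ P_{LinkUp} = 119/6 + (1/3)P_{NetOne}.
Similarly P_{NetOne} = 143/6 + (1/3)P_{LinkUp}.
Plugging P_{NetOne} into LinkUp's best response: P_{LinkUp} = 119/6 + (1/3)(143/6 + (1/3)P_{LinkUp}) ⇒ (8/9)P_{LinkUp} = 250/9, so P_{LinkUp} = 31.25.
Then P_{NetOne} = 143/6 + (1/3)·31.25 = 34.25.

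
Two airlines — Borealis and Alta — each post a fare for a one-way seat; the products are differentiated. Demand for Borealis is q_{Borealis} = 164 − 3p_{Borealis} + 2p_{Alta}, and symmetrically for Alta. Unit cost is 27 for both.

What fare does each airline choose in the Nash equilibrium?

Borealis's profit: π = (p_{Borealis} − 27)(164 − 3p_{Borealis} + 2p_{Alta}).
∂π/∂p_{Borealis} = 245 − 6p_{Borealis} + 2p_{Alta} = 0 ⇒ p_{Borealis} = 245/6 + (1/3)p_{Alta}.
Setting p_{Borealis} = p_{Alta} in the reaction function: p_{Borealis} = 245/6 + (1/3)p_{Borealis}, so p_{Borealis} = (245/6) / (2/3) = 61.25.

61.25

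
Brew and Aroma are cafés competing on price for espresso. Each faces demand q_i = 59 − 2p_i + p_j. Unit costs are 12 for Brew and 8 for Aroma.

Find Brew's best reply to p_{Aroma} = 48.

32.75

Brew's profit: π = (p_{Brew} − 12)(59 − 2p_{Brew} + p_{Aroma}).
∂π/∂p_{Brew} = 83 − 4p_{Brew} + p_{Aroma} = 0 ⇒ p_{Brew} = 20.75 + 0.25p_{Aroma}.
At p_{Aroma} = 48: p_{Brew} = 20.75 + 0.25·48 = 32.75.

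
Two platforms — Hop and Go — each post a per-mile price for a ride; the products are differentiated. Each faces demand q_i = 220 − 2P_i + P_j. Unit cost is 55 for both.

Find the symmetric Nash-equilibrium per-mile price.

110

Hop's profit: π = (P_{Hop} − 55)(220 − 2P_{Hop} + P_{Go}).
∂π/∂P_{Hop} = 330 − 4P_{Hop} + P_{Go} = 0 ⇒ P_{Hop} = 82.5 + 0.25P_{Go}.
The game is symmetric, so in equilibrium P_{Go} = P_{Hop}: the reaction function gives 0.75P_{Hop} = 82.5, hence P_{Hop} = 110.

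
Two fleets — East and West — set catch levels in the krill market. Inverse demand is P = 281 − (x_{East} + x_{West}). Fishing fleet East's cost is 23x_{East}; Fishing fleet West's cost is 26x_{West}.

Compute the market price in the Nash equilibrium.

Fishing fleet East's profit: π = x_{East}(281 − (x_{East} + x_{West})) − 23x_{East}.
∂π/∂x_{East} = 258 − 2x_{East} − x_{West} = 0, so x_{East} = 129 − 0.5x_{West}.
By the same steps for West: x_{West} = 127.5 − 0.5x_{East}.
Plugging x_{West} into East's best response: x_{East} = 129 − 0.5(127.5 − 0.5x_{East}) ⇒ 0.75x_{East} = 65.25, so x_{East} = 87.
Then x_{West} = 127.5 − 0.5·87 = 84.
Equilibrium price: P = 281 − 171 = 110.

110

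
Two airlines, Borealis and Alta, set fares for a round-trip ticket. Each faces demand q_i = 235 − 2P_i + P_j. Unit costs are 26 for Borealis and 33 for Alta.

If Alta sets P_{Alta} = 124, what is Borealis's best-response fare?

Borealis's profit: π = (P_{Borealis} − 26)(235 − 2P_{Borealis} + P_{Alta}).
∂π/∂P_{Borealis} = 287 − 4P_{Borealis} + P_{Alta} = 0 ⇒ P_{Borealis} = 71.75 + 0.25P_{Alta}.
At P_{Alta} = 124: P_{Borealis} = 71.75 + 0.25·124 = 102.75.

102.75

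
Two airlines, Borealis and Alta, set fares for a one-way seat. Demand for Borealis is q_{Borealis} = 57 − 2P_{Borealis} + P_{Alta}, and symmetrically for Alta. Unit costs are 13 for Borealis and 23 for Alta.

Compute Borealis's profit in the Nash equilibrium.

512

Borealis's profit: π = (P_{Borealis} − 13)(57 − 2P_{Borealis} + P_{Alta}).
∂π/∂P_{Borealis} = 83 − 4P_{Borealis} + P_{Alta} = 0 ⇒ P_{Borealis} = 20.75 + 0.25P_{Alta}.
Similarly P_{Alta} = 25.75 + 0.25P_{Borealis}.
Plugging P_{Alta} into Borealis's best response: P_{Borealis} = 20.75 + 0.25(25.75 + 0.25P_{Borealis}) ⇒ 0.9375P_{Borealis} = 27.1875, so P_{Borealis} = 29.
Then P_{Alta} = 25.75 + 0.25·29 = 33.
q_{Borealis} = 57 − 2·29 + 33 = 32.
Profit = (29 − 13)·32 = 512.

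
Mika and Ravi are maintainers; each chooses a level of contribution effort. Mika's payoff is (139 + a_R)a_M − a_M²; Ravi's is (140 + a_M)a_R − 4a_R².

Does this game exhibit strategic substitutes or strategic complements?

strategic complements

Expanding Mika's payoff: 139a_M + a_Ra_M − a_M².
∂π/∂a_M = 139 + a_R − 2a_M = 0, so a_M = 69.5 + 0.5a_R.
The best-response slope da_M/da_R = 0.5 > 0: the reaction function is upward-sloping, so the choices are strategic complements.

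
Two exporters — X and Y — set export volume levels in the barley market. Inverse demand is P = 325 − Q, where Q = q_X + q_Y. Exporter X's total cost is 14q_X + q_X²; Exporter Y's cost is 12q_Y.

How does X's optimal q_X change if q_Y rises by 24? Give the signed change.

Exporter X's profit: π = q_X(325 − (q_X + q_Y)) − 14q_X − q_X².
∂π/∂q_X = 311 − 4q_X − q_Y = 0, so q_X = 77.75 − 0.25q_Y.
The reaction-function slope is −0.25, so a 24-unit rise in q_Y moves q_X by −0.25 × 24 = −6. X's best response falls — the actions are strategic substitutes.

-6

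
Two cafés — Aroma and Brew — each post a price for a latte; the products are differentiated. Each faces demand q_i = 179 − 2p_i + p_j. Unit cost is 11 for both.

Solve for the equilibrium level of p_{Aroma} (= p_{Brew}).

67

Aroma's profit: π = (p_{Aroma} − 11)(179 − 2p_{Aroma} + p_{Brew}).
∂π/∂p_{Aroma} = 201 − 4p_{Aroma} + p_{Brew} = 0 ⇒ p_{Aroma} = 50.25 + 0.25p_{Brew}.
The game is symmetric, so in equilibrium p_{Brew} = p_{Aroma}: the reaction function gives 0.75p_{Aroma} = 50.25, hence p_{Aroma} = 67.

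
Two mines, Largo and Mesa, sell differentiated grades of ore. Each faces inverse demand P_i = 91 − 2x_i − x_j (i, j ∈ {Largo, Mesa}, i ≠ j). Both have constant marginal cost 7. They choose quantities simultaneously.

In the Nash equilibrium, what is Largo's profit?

Mine Largo's profit: π = x_{Largo}(91 − 2x_{Largo} − x_{Mesa}) − 7x_{Largo}.
∂π/∂x_{Largo} = 84 − 4x_{Largo} − x_{Mesa} = 0 ⇒ x_{Largo} = 21 − 0.25x_{Mesa}.
Setting x_{Largo} = x_{Mesa} in the reaction function: x_{Largo} = 21 − 0.25x_{Largo}, so x_{Largo} = 21 / 1.25 = 16.8.
P_{Largo} = 91 − 2·16.8 − 16.8 = 40.6.
Profit = (40.6 − 7)·16.8 = 564.48.

564.48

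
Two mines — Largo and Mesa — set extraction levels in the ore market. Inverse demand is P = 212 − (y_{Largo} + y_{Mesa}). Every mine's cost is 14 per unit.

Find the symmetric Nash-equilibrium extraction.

Mine Largo's profit: π = y_{Largo}(212 − (y_{Largo} + y_{Mesa})) − 14y_{Largo}.
∂π/∂y_{Largo} = 198 − 2y_{Largo} − y_{Mesa} = 0, so y_{Largo} = 99 − 0.5y_{Mesa}.
By symmetry y_{Mesa} = y_{Largo}; substituting into the reaction function, 1.5y_{Largo} = 99 and y_{Largo} = 66.

66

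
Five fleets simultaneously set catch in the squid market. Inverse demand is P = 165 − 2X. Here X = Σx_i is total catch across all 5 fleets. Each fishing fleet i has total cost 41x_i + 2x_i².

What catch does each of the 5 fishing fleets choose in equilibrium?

7.75

A representative fishing fleet's profit is π_i = x_i(165 − 2X) − 41x_i − 2x_i², with X = x_i + Σ_{j≠i} x_j.
First-order condition: 124 − 8x_i − 2Σ_{j≠i} x_j = 0.
In a symmetric equilibrium every fishing fleet chooses the same x, so Σ_{j≠i} x_j = 4x. The condition becomes 124 − 16x = 0, giving x = 124/16 = 7.75.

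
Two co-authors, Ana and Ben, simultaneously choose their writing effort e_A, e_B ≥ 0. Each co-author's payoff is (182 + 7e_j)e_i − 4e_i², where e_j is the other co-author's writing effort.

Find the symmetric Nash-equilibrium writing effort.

182

Ana's payoff is (182 + 7e_B)e_A − 4e_A².
∂π/∂e_A = 182 + 7e_B − 8e_A = 0, so e_A = 22.75 + 0.875e_B.
The game is symmetric, so in equilibrium e_B = e_A: the reaction function gives 0.125e_A = 22.75, hence e_A = 182.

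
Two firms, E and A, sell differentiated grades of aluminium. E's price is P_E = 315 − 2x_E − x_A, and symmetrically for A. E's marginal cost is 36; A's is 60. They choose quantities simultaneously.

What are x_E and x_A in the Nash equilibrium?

Firm E's profit: π = x_E(315 − 2x_E − x_A) − 36x_E.
∂π/∂x_E = 279 − 4x_E − x_A = 0 ⇒ x_E = 69.75 − 0.25x_A.
Similarly x_A = 63.75 − 0.25x_E.
Plugging x_A into E's best response: x_E = 69.75 − 0.25(63.75 − 0.25x_E) ⇒ 0.9375x_E = 53.8125, so x_E = 57.4.
Then x_A = 63.75 − 0.25·57.4 = 49.4.

57.4, 49.4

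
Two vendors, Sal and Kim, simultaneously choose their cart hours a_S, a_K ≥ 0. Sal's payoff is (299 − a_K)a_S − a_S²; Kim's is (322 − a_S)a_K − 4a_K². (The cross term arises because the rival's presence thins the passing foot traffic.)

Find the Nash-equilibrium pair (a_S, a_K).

Expanding Sal's payoff: 299a_S − a_Ka_S − a_S².
∂π/∂a_S = 299 − a_K − 2a_S = 0, so a_S = 149.5 − 0.5a_K.
Likewise for Kim: a_K = 40.25 − 0.125a_S.
Substituting the second reaction function into the first: a_S = 149.5 − 0.5(40.25 − 0.125a_S), which gives 0.9375a_S = 129.375 ⇒ a_S = 138.
Then a_K = 40.25 − 0.125·138 = 23.

138, 23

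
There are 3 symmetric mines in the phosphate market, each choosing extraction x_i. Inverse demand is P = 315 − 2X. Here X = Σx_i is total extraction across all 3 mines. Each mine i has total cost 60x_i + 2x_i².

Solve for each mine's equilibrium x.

A representative mine's profit is π_i = x_i(315 − 2X) − 60x_i − 2x_i², with X = x_i + Σ_{j≠i} x_j.
First-order condition: 255 − 8x_i − 2Σ_{j≠i} x_j = 0.
In a symmetric equilibrium every mine chooses the same x, so Σ_{j≠i} x_j = 2x. The condition becomes 255 − 12x = 0, giving x = 255/12 = 21.25.

21.25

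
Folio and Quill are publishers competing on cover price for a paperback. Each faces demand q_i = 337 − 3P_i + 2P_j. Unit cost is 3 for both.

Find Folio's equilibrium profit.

20916.75

Folio's profit: π = (P_{Folio} − 3)(337 − 3P_{Folio} + 2P_{Quill}).
∂π/∂P_{Folio} = 346 − 6P_{Folio} + 2P_{Quill} = 0 ⇒ P_{Folio} = 173/3 + (1/3)P_{Quill}.
Setting P_{Folio} = P_{Quill} in the reaction function: P_{Folio} = 173/3 + (1/3)P_{Folio}, so P_{Folio} = (173/3) / (2/3) = 86.5.
q_{Folio} = 337 − 3·86.5 + 2·86.5 = 250.5.
Profit = (86.5 − 3)·250.5 = 20916.75.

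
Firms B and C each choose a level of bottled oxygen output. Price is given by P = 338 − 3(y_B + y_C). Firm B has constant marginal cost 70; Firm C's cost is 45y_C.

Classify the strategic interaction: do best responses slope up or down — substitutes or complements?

Firm B's profit: π = y_B(338 − 3(y_B + y_C)) − 70y_B.
∂π/∂y_B = 268 − 6y_B − 3y_C = 0, so y_B = 134/3 − 0.5y_C.
The best-response slope dy_B/dy_C = −0.5 < 0: the reaction function is downward-sloping, so the choices are strategic substitutes.

strategic substitutes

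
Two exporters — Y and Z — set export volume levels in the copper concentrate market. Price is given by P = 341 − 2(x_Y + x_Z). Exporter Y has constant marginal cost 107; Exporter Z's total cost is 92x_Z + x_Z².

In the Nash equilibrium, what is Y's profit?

Exporter Y's profit: π = x_Y(341 − 2(x_Y + x_Z)) − 107x_Y.
∂π/∂x_Y = 234 − 4x_Y − 2x_Z = 0, so x_Y = 58.5 − 0.5x_Z.
For Z: ∂π/∂x_Z = 249 − 6x_Z − 2x_Y = 0 ⇒ x_Z = 41.5 − (1/3)x_Y.
Solving the two reaction functions simultaneously: (1 − (−0.5)(−1/3))x_Y = 58.5 − 0.5·41.5, so (5/6)x_Y = 37.75 and x_Y = 45.3.
Then x_Z = 41.5 − (1/3)·45.3 = 26.4.
Price P = 341 − 2·71.7 = 197.6.
Y's profit: (197.6 − 107)·45.3 = 4104.18.

4104.18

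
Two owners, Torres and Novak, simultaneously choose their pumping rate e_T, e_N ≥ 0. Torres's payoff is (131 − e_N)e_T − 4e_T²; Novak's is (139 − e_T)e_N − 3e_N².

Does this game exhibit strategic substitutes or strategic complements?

strategic substitutes

Expanding Torres's payoff: 131e_T − e_Ne_T − 4e_T².
∂π/∂e_T = 131 − e_N − 8e_T = 0, so e_T = 16.375 − 0.125e_N.
The best-response slope de_T/de_N = −0.125 < 0: the reaction function is downward-sloping, so the choices are strategic substitutes.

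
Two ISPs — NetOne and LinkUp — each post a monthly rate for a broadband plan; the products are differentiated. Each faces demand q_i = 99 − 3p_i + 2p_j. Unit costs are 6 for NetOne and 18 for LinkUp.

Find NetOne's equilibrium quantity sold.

NetOne's profit: π = (p_{NetOne} − 6)(99 − 3p_{NetOne} + 2p_{LinkUp}).
∂π/∂p_{NetOne} = 117 − 6p_{NetOne} + 2p_{LinkUp} = 0 ⇒ p_{NetOne} = 19.5 + (1/3)p_{LinkUp}.
Similarly p_{LinkUp} = 25.5 + (1/3)p_{NetOne}.
Solving the two reaction functions simultaneously: (1 − (1/3)(1/3))p_{NetOne} = 19.5 + (1/3)·25.5, so (8/9)p_{NetOne} = 28 and p_{NetOne} = 31.5.
Then p_{LinkUp} = 25.5 + (1/3)·31.5 = 36.
q_{NetOne} = 99 − 3·31.5 + 2·36 = 76.5.

76.5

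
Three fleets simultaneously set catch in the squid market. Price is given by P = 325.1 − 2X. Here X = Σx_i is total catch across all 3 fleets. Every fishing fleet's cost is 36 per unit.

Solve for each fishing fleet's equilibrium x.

A representative fishing fleet's profit is π_i = x_i(325.1 − 2X) − 36x_i, with X = x_i + Σ_{j≠i} x_j.
First-order condition: 289.1 − 4x_i − 2Σ_{j≠i} x_j = 0.
Imposing symmetry (x_j = x for all j) turns Σ_{j≠i} x_j into 2x, so 289.1 = 8x and x = 36.1375.

36.1375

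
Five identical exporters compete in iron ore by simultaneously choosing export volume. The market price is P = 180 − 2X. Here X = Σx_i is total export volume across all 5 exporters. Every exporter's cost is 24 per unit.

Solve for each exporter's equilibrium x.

A representative exporter's profit is π_i = x_i(180 − 2X) − 24x_i, with X = x_i + Σ_{j≠i} x_j.
First-order condition: 156 − 4x_i − 2Σ_{j≠i} x_j = 0.
With identical exporters, set every x_j = x: then 156 − 4x − 8x = 0, i.e. x = 156/12 = 13.

13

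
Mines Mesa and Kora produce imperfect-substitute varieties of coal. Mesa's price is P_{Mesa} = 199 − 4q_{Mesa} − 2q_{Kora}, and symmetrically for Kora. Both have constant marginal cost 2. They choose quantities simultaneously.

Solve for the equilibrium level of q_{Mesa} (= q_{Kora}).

19.7

Mine Mesa's profit: π = q_{Mesa}(199 − 4q_{Mesa} − 2q_{Kora}) − 2q_{Mesa}.
∂π/∂q_{Mesa} = 197 − 8q_{Mesa} − 2q_{Kora} = 0 ⇒ q_{Mesa} = 24.625 − 0.25q_{Kora}.
Setting q_{Mesa} = q_{Kora} in the reaction function: q_{Mesa} = 24.625 − 0.25q_{Mesa}, so q_{Mesa} = 24.625 / 1.25 = 19.7.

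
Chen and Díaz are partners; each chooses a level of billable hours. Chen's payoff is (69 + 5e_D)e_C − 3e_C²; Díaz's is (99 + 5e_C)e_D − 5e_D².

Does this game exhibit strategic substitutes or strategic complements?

Expanding Chen's payoff: 69e_C + 5e_De_C − 3e_C².
∂π/∂e_C = 69 + 5e_D − 6e_C = 0, so e_C = 11.5 + (5/6)e_D.
The best-response slope de_C/de_D = 5/6 > 0: the reaction function is upward-sloping, so the choices are strategic complements.

strategic complements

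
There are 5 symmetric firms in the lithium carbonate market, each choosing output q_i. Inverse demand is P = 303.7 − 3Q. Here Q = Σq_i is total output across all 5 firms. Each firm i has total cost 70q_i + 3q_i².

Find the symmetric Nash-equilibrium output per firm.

A representative firm's profit is π_i = q_i(303.7 − 3Q) − 70q_i − 3q_i², with Q = q_i + Σ_{j≠i} q_j.
First-order condition: 233.7 − 12q_i − 3Σ_{j≠i} q_j = 0.
In a symmetric equilibrium every firm chooses the same q, so Σ_{j≠i} q_j = 4q. The condition becomes 233.7 − 24q = 0, giving q = 233.7/24 = 9.7375.

9.7375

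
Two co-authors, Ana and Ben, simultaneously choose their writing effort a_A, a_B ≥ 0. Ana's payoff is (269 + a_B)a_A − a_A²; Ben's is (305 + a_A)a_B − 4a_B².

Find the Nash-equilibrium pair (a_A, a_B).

163.8, 58.6

Expanding Ana's payoff: 269a_A + a_Ba_A − a_A².
∂π/∂a_A = 269 + a_B − 2a_A = 0, so a_A = 134.5 + 0.5a_B.
Likewise for Ben: a_B = 38.125 + 0.125a_A.
Plugging a_B into Ana's best response: a_A = 134.5 + 0.5(38.125 + 0.125a_A) ⇒ 0.9375a_A = 153.5625, so a_A = 163.8.
Then a_B = 38.125 + 0.125·163.8 = 58.6.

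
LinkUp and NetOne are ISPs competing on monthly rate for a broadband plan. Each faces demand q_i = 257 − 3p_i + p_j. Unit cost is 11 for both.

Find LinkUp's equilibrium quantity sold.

LinkUp's profit: π = (p_{LinkUp} − 11)(257 − 3p_{LinkUp} + p_{NetOne}).
∂π/∂p_{LinkUp} = 290 − 6p_{LinkUp} + p_{NetOne} = 0 ⇒ p_{LinkUp} = 145/3 + (1/6)p_{NetOne}.
By symmetry p_{NetOne} = p_{LinkUp}; substituting into the reaction function, (5/6)p_{LinkUp} = 145/3 and p_{LinkUp} = 58.
q_{LinkUp} = 257 − 3·58 + 58 = 141.

141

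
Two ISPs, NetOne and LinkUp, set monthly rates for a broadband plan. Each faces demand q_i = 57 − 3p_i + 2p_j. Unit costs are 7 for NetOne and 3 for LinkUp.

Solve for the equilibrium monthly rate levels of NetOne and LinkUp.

NetOne's profit: π = (p_{NetOne} − 7)(57 − 3p_{NetOne} + 2p_{LinkUp}).
∂π/∂p_{NetOne} = 78 − 6p_{NetOne} + 2p_{LinkUp} = 0 ⇒ p_{NetOne} = 13 + (1/3)p_{LinkUp}.
Similarly p_{LinkUp} = 11 + (1/3)p_{NetOne}.
Solving the two reaction functions simultaneously: (1 − (1/3)(1/3))p_{NetOne} = 13 + (1/3)·11, so (8/9)p_{NetOne} = 50/3 and p_{NetOne} = 18.75.
Then p_{LinkUp} = 11 + (1/3)·18.75 = 17.25.

18.75, 17.25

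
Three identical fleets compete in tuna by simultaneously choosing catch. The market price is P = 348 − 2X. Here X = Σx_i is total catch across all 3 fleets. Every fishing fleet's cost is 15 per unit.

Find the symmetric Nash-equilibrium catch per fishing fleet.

A representative fishing fleet's profit is π_i = x_i(348 − 2X) − 15x_i, with X = x_i + Σ_{j≠i} x_j.
First-order condition: 333 − 4x_i − 2Σ_{j≠i} x_j = 0.
In a symmetric equilibrium every fishing fleet chooses the same x, so Σ_{j≠i} x_j = 2x. The condition becomes 333 − 8x = 0, giving x = 333/8 = 41.625.

41.625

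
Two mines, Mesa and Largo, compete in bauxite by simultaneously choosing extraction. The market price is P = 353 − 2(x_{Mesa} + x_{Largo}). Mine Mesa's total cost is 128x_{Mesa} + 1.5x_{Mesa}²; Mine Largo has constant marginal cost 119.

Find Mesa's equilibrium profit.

1134

Mine Mesa's profit: π = x_{Mesa}(353 − 2(x_{Mesa} + x_{Largo})) − 128x_{Mesa} − 1.5x_{Mesa}².
∂π/∂x_{Mesa} = 225 − 7x_{Mesa} − 2x_{Largo} = 0, so x_{Mesa} = 225/7 − (2/7)x_{Largo}.
For Largo: ∂π/∂x_{Largo} = 234 − 4x_{Largo} − 2x_{Mesa} = 0 ⇒ x_{Largo} = 58.5 − 0.5x_{Mesa}.
Substituting the second reaction function into the first: x_{Mesa} = 225/7 − (2/7)(58.5 − 0.5x_{Mesa}), which gives (6/7)x_{Mesa} = 108/7 ⇒ x_{Mesa} = 18.
Then x_{Largo} = 58.5 − 0.5·18 = 49.5.
Price P = 353 − 2·67.5 = 218.
Mesa's profit: (218 − 128)·18 − 1.5(18)² = 1134.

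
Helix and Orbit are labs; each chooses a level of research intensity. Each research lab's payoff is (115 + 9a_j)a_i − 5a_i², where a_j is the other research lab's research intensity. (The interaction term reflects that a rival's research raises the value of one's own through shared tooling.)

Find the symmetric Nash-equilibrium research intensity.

Helix's payoff is (115 + 9a_O)a_H − 5a_H².
∂π/∂a_H = 115 + 9a_O − 10a_H = 0, so a_H = 11.5 + 0.9a_O.
The game is symmetric, so in equilibrium a_O = a_H: the reaction function gives 0.1a_H = 11.5, hence a_H = 115.

115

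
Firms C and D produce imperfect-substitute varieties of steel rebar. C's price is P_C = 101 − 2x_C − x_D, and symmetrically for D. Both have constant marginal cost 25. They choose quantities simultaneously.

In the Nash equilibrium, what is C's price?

55.4

Firm C's profit: π = x_C(101 − 2x_C − x_D) − 25x_C.
∂π/∂x_C = 76 − 4x_C − x_D = 0 ⇒ x_C = 19 − 0.25x_D.
Setting x_C = x_D in the reaction function: x_C = 19 − 0.25x_C, so x_C = 19 / 1.25 = 15.2.
P_C = 101 − 2·15.2 − 15.2 = 55.4.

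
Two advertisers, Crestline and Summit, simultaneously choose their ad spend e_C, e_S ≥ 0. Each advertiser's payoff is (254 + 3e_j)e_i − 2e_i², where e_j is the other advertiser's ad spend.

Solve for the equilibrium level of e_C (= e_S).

254

Crestline's payoff is (254 + 3e_S)e_C − 2e_C².
∂π/∂e_C = 254 + 3e_S − 4e_C = 0, so e_C = 63.5 + 0.75e_S.
Setting e_C = e_S in the reaction function: e_C = 63.5 + 0.75e_C, so e_C = 63.5 / 0.25 = 254.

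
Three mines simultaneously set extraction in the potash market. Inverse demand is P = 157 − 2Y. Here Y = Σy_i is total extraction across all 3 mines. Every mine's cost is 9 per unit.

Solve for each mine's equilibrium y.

18.5

A representative mine's profit is π_i = y_i(157 − 2Y) − 9y_i, with Y = y_i + Σ_{j≠i} y_j.
First-order condition: 148 − 4y_i − 2Σ_{j≠i} y_j = 0.
In a symmetric equilibrium every mine chooses the same y, so Σ_{j≠i} y_j = 2y. The condition becomes 148 − 8y = 0, giving y = 148/8 = 18.5.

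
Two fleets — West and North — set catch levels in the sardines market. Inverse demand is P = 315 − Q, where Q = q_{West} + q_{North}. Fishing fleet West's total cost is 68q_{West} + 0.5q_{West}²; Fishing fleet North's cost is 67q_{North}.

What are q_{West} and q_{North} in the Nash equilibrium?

Fishing fleet West's profit: π = q_{West}(315 − (q_{West} + q_{North})) − 68q_{West} − 0.5q_{West}².
∂π/∂q_{West} = 247 − 3q_{West} − q_{North} = 0, so q_{West} = 247/3 − (1/3)q_{North}.
For North: ∂π/∂q_{North} = 248 − 2q_{North} − q_{West} = 0 ⇒ q_{North} = 124 − 0.5q_{West}.
Solving the two reaction functions simultaneously: (1 − (−1/3)(−0.5))q_{West} = 247/3 − (1/3)·124, so (5/6)q_{West} = 41 and q_{West} = 49.2.
Then q_{North} = 124 − 0.5·49.2 = 99.4.

49.2, 99.4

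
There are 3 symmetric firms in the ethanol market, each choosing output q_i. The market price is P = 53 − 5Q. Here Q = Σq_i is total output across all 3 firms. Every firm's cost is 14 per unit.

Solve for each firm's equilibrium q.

A representative firm's profit is π_i = q_i(53 − 5Q) − 14q_i, with Q = q_i + Σ_{j≠i} q_j.
First-order condition: 39 − 10q_i − 5Σ_{j≠i} q_j = 0.
In a symmetric equilibrium every firm chooses the same q, so Σ_{j≠i} q_j = 2q. The condition becomes 39 − 20q = 0, giving q = 39/20 = 1.95.

1.95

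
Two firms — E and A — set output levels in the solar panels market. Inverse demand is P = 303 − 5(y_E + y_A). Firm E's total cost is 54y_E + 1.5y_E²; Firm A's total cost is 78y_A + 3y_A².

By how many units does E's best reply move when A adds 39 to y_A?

Firm E's profit: π = y_E(303 − 5(y_E + y_A)) − 54y_E − 1.5y_E².
∂π/∂y_E = 249 − 13y_E − 5y_A = 0, so y_E = 249/13 − (5/13)y_A.
The reaction-function slope is −5/13, so a 39-unit rise in y_A moves y_E by −5/13 × 39 = −15. E's best response falls — the actions are strategic substitutes.

-15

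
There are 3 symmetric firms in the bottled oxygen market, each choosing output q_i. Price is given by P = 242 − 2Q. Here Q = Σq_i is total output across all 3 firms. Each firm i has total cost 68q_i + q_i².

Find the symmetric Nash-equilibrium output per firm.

A representative firm's profit is π_i = q_i(242 − 2Q) − 68q_i − q_i², with Q = q_i + Σ_{j≠i} q_j.
First-order condition: 174 − 6q_i − 2Σ_{j≠i} q_j = 0.
Imposing symmetry (q_j = q for all j) turns Σ_{j≠i} q_j into 2q, so 174 = 10q and q = 17.4.

17.4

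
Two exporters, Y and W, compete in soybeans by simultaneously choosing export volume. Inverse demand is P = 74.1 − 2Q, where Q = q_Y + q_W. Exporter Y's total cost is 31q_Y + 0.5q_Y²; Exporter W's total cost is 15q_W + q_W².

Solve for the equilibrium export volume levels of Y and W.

5.4, 8.05

Exporter Y's profit: π = q_Y(74.1 − 2(q_Y + q_W)) − 31q_Y − 0.5q_Y².
∂π/∂q_Y = 43.1 − 5q_Y − 2q_W = 0, so q_Y = 8.62 − 0.4q_W.
For W: ∂π/∂q_W = 59.1 − 6q_W − 2q_Y = 0 ⇒ q_W = 9.85 − (1/3)q_Y.
Solving the two reaction functions simultaneously: (1 − (−0.4)(−1/3))q_Y = 8.62 − 0.4·9.85, so (13/15)q_Y = 4.68 and q_Y = 5.4.
Then q_W = 9.85 − (1/3)·5.4 = 8.05.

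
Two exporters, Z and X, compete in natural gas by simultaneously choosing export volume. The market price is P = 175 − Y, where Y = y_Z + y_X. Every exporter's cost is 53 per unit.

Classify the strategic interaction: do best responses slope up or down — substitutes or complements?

strategic substitutes

Exporter Z's profit: π = y_Z(175 − (y_Z + y_X)) − 53y_Z.
∂π/∂y_Z = 122 − 2y_Z − y_X = 0, so y_Z = 61 − 0.5y_X.
The best-response slope dy_Z/dy_X = −0.5 < 0: the reaction function is downward-sloping, so the choices are strategic substitutes.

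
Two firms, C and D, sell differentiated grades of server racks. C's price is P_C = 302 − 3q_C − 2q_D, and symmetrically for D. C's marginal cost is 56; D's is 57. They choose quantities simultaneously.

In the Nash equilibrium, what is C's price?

Firm C's profit: π = q_C(302 − 3q_C − 2q_D) − 56q_C.
∂π/∂q_C = 246 − 6q_C − 2q_D = 0 ⇒ q_C = 41 − (1/3)q_D.
Similarly q_D = 245/6 − (1/3)q_C.
Plugging q_D into C's best response: q_C = 41 − (1/3)(245/6 − (1/3)q_C) ⇒ (8/9)q_C = 493/18, so q_C = 30.8125.
Then q_D = 245/6 − (1/3)·30.8125 = 30.5625.
P_C = 302 − 3·30.8125 − 2·30.5625 = 148.4375.

148.4375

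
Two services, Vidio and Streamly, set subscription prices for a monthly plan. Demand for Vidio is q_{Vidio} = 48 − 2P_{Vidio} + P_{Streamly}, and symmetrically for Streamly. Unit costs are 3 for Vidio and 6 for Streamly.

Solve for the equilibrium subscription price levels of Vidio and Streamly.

18.4, 19.6

Vidio's profit: π = (P_{Vidio} − 3)(48 − 2P_{Vidio} + P_{Streamly}).
∂π/∂P_{Vidio} = 54 − 4P_{Vidio} + P_{Streamly} = 0 ⇒ P_{Vidio} = 13.5 + 0.25P_{Streamly}.
Similarly P_{Streamly} = 15 + 0.25P_{Vidio}.
Substituting the second reaction function into the first: P_{Vidio} = 13.5 + 0.25(15 + 0.25P_{Vidio}), which gives 0.9375P_{Vidio} = 17.25 ⇒ P_{Vidio} = 18.4.
Then P_{Streamly} = 15 + 0.25·18.4 = 19.6.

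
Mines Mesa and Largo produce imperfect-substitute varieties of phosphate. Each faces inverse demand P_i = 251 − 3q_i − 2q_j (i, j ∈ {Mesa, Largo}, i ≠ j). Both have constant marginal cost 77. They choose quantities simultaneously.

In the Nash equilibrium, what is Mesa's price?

142.25

Mine Mesa's profit: π = q_{Mesa}(251 − 3q_{Mesa} − 2q_{Largo}) − 77q_{Mesa}.
∂π/∂q_{Mesa} = 174 − 6q_{Mesa} − 2q_{Largo} = 0 ⇒ q_{Mesa} = 29 − (1/3)q_{Largo}.
The game is symmetric, so in equilibrium q_{Largo} = q_{Mesa}: the reaction function gives (4/3)q_{Mesa} = 29, hence q_{Mesa} = 21.75.
P_{Mesa} = 251 − 3·21.75 − 2·21.75 = 142.25.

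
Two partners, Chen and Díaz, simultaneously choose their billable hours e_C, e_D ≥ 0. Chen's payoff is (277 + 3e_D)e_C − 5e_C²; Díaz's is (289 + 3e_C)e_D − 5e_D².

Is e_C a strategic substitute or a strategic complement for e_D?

Expanding Chen's payoff: 277e_C + 3e_De_C − 5e_C².
∂π/∂e_C = 277 + 3e_D − 10e_C = 0, so e_C = 27.7 + 0.3e_D.
The best-response slope de_C/de_D = 0.3 > 0: the reaction function is upward-sloping, so the choices are strategic complements.

strategic complements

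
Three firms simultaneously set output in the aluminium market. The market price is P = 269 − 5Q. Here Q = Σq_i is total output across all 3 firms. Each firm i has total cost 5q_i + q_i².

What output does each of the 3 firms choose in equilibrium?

12

A representative firm's profit is π_i = q_i(269 − 5Q) − 5q_i − q_i², with Q = q_i + Σ_{j≠i} q_j.
First-order condition: 264 − 12q_i − 5Σ_{j≠i} q_j = 0.
In a symmetric equilibrium every firm chooses the same q, so Σ_{j≠i} q_j = 2q. The condition becomes 264 − 22q = 0, giving q = 264/22 = 12.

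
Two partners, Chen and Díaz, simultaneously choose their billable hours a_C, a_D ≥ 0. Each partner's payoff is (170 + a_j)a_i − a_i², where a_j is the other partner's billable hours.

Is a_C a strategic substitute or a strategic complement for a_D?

strategic complements

Chen's payoff is (170 + a_D)a_C − a_C².
∂π/∂a_C = 170 + a_D − 2a_C = 0, so a_C = 85 + 0.5a_D.
The best-response slope da_C/da_D = 0.5 > 0: the reaction function is upward-sloping, so the choices are strategic complements.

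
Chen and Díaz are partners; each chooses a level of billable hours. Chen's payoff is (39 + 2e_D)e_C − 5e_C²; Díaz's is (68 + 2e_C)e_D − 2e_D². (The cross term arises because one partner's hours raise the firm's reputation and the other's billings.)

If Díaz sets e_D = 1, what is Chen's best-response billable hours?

Expanding Chen's payoff: 39e_C + 2e_De_C − 5e_C².
∂π/∂e_C = 39 + 2e_D − 10e_C = 0, so e_C = 3.9 + 0.2e_D.
At e_D = 1: e_C = 3.9 + 0.2·1 = 4.1.

4.1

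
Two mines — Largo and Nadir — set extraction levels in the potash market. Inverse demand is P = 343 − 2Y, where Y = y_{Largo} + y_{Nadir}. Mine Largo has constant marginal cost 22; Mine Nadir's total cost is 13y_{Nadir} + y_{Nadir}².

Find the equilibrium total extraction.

97.2

Mine Largo's profit: π = y_{Largo}(343 − 2(y_{Largo} + y_{Nadir})) − 22y_{Largo}.
∂π/∂y_{Largo} = 321 − 4y_{Largo} − 2y_{Nadir} = 0, so y_{Largo} = 80.25 − 0.5y_{Nadir}.
For Nadir: ∂π/∂y_{Nadir} = 330 − 6y_{Nadir} − 2y_{Largo} = 0 ⇒ y_{Nadir} = 55 − (1/3)y_{Largo}.
Plugging y_{Nadir} into Largo's best response: y_{Largo} = 80.25 − 0.5(55 − (1/3)y_{Largo}) ⇒ (5/6)y_{Largo} = 52.75, so y_{Largo} = 63.3.
Then y_{Nadir} = 55 − (1/3)·63.3 = 33.9.
Total extraction: 63.3 + 33.9 = 97.2.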